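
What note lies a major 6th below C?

Eb

A sixth below C lands on the letter E.
A major sixth spans 9 semitones, so C moves to pitch class 3. On the letter E that is Eb.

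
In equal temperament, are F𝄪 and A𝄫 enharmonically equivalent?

Yes

F## = pitch class 7 and Abb = pitch class 7 — the same pitch class, so they are enharmonic equivalents.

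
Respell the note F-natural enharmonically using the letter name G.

Gbb

F is pitch class 5. The letter G alone is pitch class 7.
To reach pitch class 5 from G requires an offset of -2 semitones, i.e. double flat: Gbb.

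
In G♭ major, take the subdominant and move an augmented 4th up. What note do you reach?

F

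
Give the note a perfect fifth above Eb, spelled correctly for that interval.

E up a perfect fifth is B, so the target letter is B.
From Eb, a perfect fifth is 7 semitones up: Bb.

Bb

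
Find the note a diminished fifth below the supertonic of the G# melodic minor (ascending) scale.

D##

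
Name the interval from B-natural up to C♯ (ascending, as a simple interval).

The letter names run B→C, a span of 1 letter step, so the interval is some kind of second.
B to C# is 2 semitones. A major second is 2, so 2 makes it major.

major second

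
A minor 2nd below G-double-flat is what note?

G down a major second is F, so the target letter is F.
From Gbb, a minor second is 1 semitone down: Fb.

Fb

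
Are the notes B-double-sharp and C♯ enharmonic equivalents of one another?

Yes

B## is pitch class 1; C# is pitch class 1.
All spellings map to pitch class 1, so they are enharmonically equivalent.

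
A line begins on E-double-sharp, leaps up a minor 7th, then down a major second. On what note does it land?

A minor seventh up from E## is D## (letter D, 10 semitones up).
A major second down from D## is C## (letter C, 2 semitones down).

C##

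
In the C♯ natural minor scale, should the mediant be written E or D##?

Each scale degree takes a distinct letter name. Degree 3 of a scale on C must use the letter E.
E and D## are enharmonically the same pitch, but only E uses the letter E, so it is the correct spelling here.

E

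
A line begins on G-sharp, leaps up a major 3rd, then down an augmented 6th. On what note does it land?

D

A major third up from G# is B# (letter B, 4 semitones up).
An augmented sixth down from B# is D (letter D, 10 semitones down).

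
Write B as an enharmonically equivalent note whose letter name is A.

Plain A sits 2 semitones below B, so on the letter A the same pitch needs a double sharp: A##.

A##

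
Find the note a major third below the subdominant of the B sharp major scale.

C#

The subdominant of B# major is E#.
A major third (4 semitones) below E# lands on the letter C, giving C#.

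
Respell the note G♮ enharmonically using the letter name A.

Abb

G is pitch class 7. The letter A alone is pitch class 9.
To reach pitch class 7 from A requires an offset of -2 semitones, i.e. double flat: Abb.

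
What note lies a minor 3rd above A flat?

Cb

A third above A lands on the letter C.
A minor third spans 3 semitones, so Ab moves to pitch class 11. On the letter C that is Cb.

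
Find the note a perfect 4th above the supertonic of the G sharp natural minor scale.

D#

The supertonic of G# natural minor is A#.
A perfect fourth (5 semitones) above A# lands on the letter D, giving D#.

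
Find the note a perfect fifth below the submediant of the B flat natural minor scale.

Cb

The submediant of Bb natural minor is Gb.
A perfect fifth (7 semitones) below Gb lands on the letter C, giving Cb.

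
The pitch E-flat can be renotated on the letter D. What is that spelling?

D#

Plain D sits 1 semitone below Eb, so on the letter D the same pitch needs a sharp: D#.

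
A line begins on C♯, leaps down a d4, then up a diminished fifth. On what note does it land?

A diminished fourth down from C# is G## (letter G, 4 semitones down).
A diminished fifth up from G## is D# (letter D, 6 semitones up).

D#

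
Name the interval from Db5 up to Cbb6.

Counting letters D–E–F–G–A–B–C gives a seventh.
Db→Cbb = 9 semitones, 2 narrower than the major seventh (11), so diminished.

diminished seventh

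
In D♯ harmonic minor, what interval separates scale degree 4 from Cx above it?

augmented fourth

Scale degree 4 of D# harmonic minor is G#.
G# up to C##: letters G→C make it a fourth; 6 semitones makes it augmented.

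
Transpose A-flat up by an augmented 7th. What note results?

A up a major seventh is G#, so the target letter is G.
From Ab, an augmented seventh is 12 semitones up: G#.

G#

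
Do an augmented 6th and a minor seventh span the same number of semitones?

Yes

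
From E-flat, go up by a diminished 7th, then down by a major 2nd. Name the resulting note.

A diminished seventh up from Eb is Dbb (letter D, 9 semitones up).
A major second down from Dbb is Cbb (letter C, 2 semitones down).

Cbb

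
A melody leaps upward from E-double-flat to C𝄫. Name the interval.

minor sixth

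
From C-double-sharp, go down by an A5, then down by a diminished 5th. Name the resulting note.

B#

An augmented fifth down from C## is F# (letter F, 8 semitones down).
A diminished fifth down from F# is B# (letter B, 6 semitones down).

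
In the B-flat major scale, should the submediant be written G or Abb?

G

Each scale degree takes a distinct letter name. Degree 6 of a scale on B must use the letter G.
G and Abb are enharmonically the same pitch, but only G uses the letter G, so it is the correct spelling here.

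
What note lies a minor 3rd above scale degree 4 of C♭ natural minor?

Abb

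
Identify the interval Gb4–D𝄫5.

diminished fifth

Counting letters G–A–B–C–D gives a fifth.
Gb→Dbb = 6 semitones, 1 narrower than the perfect fifth (7), so diminished.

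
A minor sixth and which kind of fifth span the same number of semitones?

A minor sixth spans 8 semitones.
A fifth spanning 8 semitones is augmented (the perfect fifth is 7).

augmented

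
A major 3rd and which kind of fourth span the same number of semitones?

A major third spans 4 semitones.
A fourth spanning 4 semitones is diminished (the perfect fourth is 5).

diminished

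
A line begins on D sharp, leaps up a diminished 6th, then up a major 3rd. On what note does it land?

D

A diminished sixth up from D# is Bb (letter B, 7 semitones up).
A major third up from Bb is D (letter D, 4 semitones up).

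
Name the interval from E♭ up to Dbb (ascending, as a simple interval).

Counting letters E–F–G–A–B–C–D gives a seventh.
Eb→Dbb = 9 semitones, 2 narrower than the major seventh (11), so diminished.

diminished seventh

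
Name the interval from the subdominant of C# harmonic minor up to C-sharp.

The subdominant of C# harmonic minor is F#.
F# up to C#: letters F→C make it a fifth; 7 semitones makes it perfect.

perfect fifth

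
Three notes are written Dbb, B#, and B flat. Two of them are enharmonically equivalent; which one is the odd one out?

In 12-tone equal temperament, enharmonic equivalents share a pitch class. Dbb is pitch class 0; B# is pitch class 0; Bb is pitch class 10.
Dbb and B# share pitch class 0, while Bb is pitch class 10.

Bb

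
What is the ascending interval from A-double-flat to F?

augmented sixth

The letter names run A→F, a span of 5 letter steps, so the interval is some kind of sixth.
Abb to F is 10 semitones. A major sixth is 9, so 10 makes it augmented.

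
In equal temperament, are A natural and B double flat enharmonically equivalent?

Yes

A = pitch class 9 and Bbb = pitch class 9 — the same pitch class, so they are enharmonic equivalents.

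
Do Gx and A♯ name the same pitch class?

No

G## is pitch class 9; A# is pitch class 10.
The pitch classes differ (9 vs. 10), so they are not enharmonic equivalents.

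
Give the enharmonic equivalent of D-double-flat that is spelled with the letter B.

B#

Dbb is pitch class 0. The letter B alone is pitch class 11.
To reach pitch class 0 from B requires an offset of +1 semitone, i.e. sharp: B#.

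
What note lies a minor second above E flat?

A second above E lands on the letter F.
A minor second spans 1 semitone, so Eb moves to pitch class 4. On the letter F that is Fb.

Fb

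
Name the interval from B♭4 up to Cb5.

Counting letters B–C gives a second.
Bb→Cb = 1 semitone, 1 narrower than the major second (2), so minor.

minor second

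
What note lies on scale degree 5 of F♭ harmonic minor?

Cb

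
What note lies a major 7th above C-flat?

Bb

C up a major seventh is B, so the target letter is B.
From Cb, a major seventh is 11 semitones up: Bb.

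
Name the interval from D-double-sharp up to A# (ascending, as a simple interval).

Counting letters D–E–F–G–A gives a fifth.
D##→A# = 6 semitones, 1 narrower than the perfect fifth (7), so diminished.

diminished fifth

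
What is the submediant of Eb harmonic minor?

Cb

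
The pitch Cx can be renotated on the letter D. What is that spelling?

D

C## is pitch class 2. The letter D alone is pitch class 2.
Pitch class 2 on D needs no accidental: D.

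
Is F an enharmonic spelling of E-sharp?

F is pitch class 5; E# is pitch class 5.
All spellings map to pitch class 5, so they are enharmonically equivalent.

Yes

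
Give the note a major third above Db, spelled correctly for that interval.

A third above D lands on the letter F.
A major third spans 4 semitones, so Db moves to pitch class 5. On the letter F that is F.

F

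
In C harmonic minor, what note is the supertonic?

D

The C harmonic minor scale runs C D Eb F G Ab B.
Degree 2 is D.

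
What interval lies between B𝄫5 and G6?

augmented sixth

The letter names run B→G, a span of 5 letter steps, so the interval is some kind of sixth.
Bbb to G is 10 semitones. A major sixth is 9, so 10 makes it augmented.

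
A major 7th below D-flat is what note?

Ebb

A seventh below D lands on the letter E.
A major seventh spans 11 semitones, so Db moves to pitch class 2. On the letter E that is Ebb.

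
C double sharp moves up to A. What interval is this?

Counting letters C–D–E–F–G–A gives a sixth.
C##→A = 7 semitones, 2 narrower than the major sixth (9), so diminished.

diminished sixth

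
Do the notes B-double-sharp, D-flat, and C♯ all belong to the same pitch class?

Yes

B## = pitch class 1 and Db = pitch class 1 and C# = pitch class 1 — the same pitch class, so they are enharmonic equivalents.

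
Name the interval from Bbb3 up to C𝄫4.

Counting letters B–C gives a second.
Bbb→Cbb = 1 semitone, 1 narrower than the major second (2), so minor.

minor second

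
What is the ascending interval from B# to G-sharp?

Counting letters B–C–D–E–F–G gives a sixth.
B#→G# = 8 semitones, 1 narrower than the major sixth (9), so minor.

minor sixth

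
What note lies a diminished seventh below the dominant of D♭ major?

The dominant of Db major is Ab.
A diminished seventh (9 semitones) below Ab lands on the letter B, giving B.

B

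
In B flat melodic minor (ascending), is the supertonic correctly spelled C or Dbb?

Each scale degree takes a distinct letter name. Degree 2 of a scale on B must use the letter C.
C and Dbb are enharmonically the same pitch, but only C uses the letter C, so it is the correct spelling here.

C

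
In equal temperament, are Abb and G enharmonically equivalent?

Yes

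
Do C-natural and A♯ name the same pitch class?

C is pitch class 0; A# is pitch class 10.
The pitch classes differ (0 vs. 10), so they are not enharmonic equivalents.

No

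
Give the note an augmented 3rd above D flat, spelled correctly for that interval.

D up a major third is F#, so the target letter is F.
From Db, an augmented third is 5 semitones up: F#.

F#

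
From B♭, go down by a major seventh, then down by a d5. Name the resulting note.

A major seventh down from Bb is Cb (letter C, 11 semitones down).
A diminished fifth down from Cb is F (letter F, 6 semitones down).

F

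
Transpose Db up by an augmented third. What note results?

F#

D up a major third is F#, so the target letter is F.
From Db, an augmented third is 5 semitones up: F#.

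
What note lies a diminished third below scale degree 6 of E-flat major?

Scale degree 6 of Eb major is C.
A diminished third (2 semitones) below C lands on the letter A, giving A#.

A#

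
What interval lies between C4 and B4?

The letter names run C→B, a span of 6 letter steps, so the interval is some kind of seventh.
C to B is 11 semitones. A major seventh is 11, so 11 makes it major.

major seventh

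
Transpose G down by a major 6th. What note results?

G down a major sixth is Bb, so the target letter is B.
From G, a major sixth is 9 semitones down: Bb.

Bb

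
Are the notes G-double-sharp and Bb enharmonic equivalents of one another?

Two spellings are enharmonically equivalent only if they share a pitch class.
Here G## → 9, Bb → 10; 9 ≠ 10, so they are not.

No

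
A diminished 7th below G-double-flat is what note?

Ab

A seventh below G lands on the letter A.
A diminished seventh spans 9 semitones, so Gbb moves to pitch class 8. On the letter A that is Ab.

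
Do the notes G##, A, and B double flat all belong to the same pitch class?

G## = pitch class 9 and A = pitch class 9 and Bbb = pitch class 9 — the same pitch class, so they are enharmonic equivalents.

Yes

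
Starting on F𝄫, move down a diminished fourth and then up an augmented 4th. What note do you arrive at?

A diminished fourth down from Fbb is Cb (letter C, 4 semitones down).
An augmented fourth up from Cb is F (letter F, 6 semitones up).

F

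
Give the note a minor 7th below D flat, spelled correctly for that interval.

Eb

A seventh below D lands on the letter E.
A minor seventh spans 10 semitones, so Db moves to pitch class 3. On the letter E that is Eb.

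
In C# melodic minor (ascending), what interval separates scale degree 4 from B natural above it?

perfect fourth

Scale degree 4 of C# melodic minor (ascending) is F#.
F# up to B: letters F→B make it a fourth; 5 semitones makes it perfect.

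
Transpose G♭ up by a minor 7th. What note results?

Fb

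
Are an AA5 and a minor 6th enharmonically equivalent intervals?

A doubly augmented fifth spans 9 semitones; a minor sixth spans 8.
The spans differ, so they are not enharmonic equivalents.

No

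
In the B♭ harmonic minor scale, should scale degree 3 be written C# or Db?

Db

Each scale degree takes a distinct letter name. Degree 3 of a scale on B must use the letter D.
Db and C# are enharmonically the same pitch, but only Db uses the letter D, so it is the correct spelling here.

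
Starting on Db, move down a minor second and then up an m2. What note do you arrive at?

A minor second down from Db is C (letter C, 1 semitone down).
A minor second up from C is Db (letter D, 1 semitone up).

Db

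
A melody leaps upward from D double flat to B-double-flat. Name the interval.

major sixth

Counting letters D–E–F–G–A–B gives a sixth.
Dbb→Bbb = 9 semitones, exactly the major sixth.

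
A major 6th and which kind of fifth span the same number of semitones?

A major sixth spans 9 semitones.
A fifth spanning 9 semitones is doubly augmented (the perfect fifth is 7).

doubly augmented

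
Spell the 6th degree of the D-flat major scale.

Degree 6 takes the letter 5 steps above D, which is B.
In major, degree 6 sits 9 semitones above the tonic. Db + 9 semitones is pitch class 10, spelled on B as Bb.

Bb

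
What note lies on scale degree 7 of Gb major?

Degree 7 takes the letter 6 steps above G, which is F.
In major, degree 7 sits 11 semitones above the tonic. Gb + 11 semitones is pitch class 5, spelled on F as F.

F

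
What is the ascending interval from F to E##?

doubly augmented seventh

Counting letters F–G–A–B–C–D–E gives a seventh.
F→E## = 13 semitones, 2 wider than the major seventh (11), so doubly augmented.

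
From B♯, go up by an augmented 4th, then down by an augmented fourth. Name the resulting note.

An augmented fourth up from B# is E## (letter E, 6 semitones up).
An augmented fourth down from E## is B# (letter B, 6 semitones down).

B#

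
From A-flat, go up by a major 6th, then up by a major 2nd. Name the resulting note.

G

A major sixth up from Ab is F (letter F, 9 semitones up).
A major second up from F is G (letter G, 2 semitones up).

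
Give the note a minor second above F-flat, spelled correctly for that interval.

Gbb

F up a major second is G, so the target letter is G.
From Fb, a minor second is 1 semitone up: Gbb.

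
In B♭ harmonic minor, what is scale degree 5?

F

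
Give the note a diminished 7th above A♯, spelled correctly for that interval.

G

A seventh above A lands on the letter G.
A diminished seventh spans 9 semitones, so A# moves to pitch class 7. On the letter G that is G.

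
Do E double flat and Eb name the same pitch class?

Ebb is pitch class 2; Eb is pitch class 3.
The pitch classes differ (2 vs. 3), so they are not enharmonic equivalents.

No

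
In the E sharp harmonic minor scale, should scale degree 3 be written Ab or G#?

G#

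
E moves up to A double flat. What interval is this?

Counting letters E–F–G–A gives a fourth.
E→Abb = 3 semitones, 2 narrower than the perfect fourth (5), so doubly diminished.

doubly diminished fourth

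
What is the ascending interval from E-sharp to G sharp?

The letter names run E→G, a span of 2 letter steps, so the interval is some kind of third.
E# to G# is 3 semitones. A major third is 4, so 3 makes it minor.

minor third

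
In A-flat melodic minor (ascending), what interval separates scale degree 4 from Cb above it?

minor seventh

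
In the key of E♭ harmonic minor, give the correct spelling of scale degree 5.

Bb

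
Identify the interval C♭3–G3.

Counting letters C–D–E–F–G gives a fifth.
Cb→G = 8 semitones, 1 wider than the perfect fifth (7), so augmented.

augmented fifth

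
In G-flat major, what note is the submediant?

Eb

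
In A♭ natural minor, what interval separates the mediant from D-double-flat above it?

The mediant of Ab natural minor is Cb.
Cb up to Dbb: letters C→D make it a second; 1 semitone makes it minor.

minor second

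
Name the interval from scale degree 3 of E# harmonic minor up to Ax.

augmented second

Scale degree 3 of E# harmonic minor is G#.
G# up to A##: letters G→A make it a second; 3 semitones makes it augmented.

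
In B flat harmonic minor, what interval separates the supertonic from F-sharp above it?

The supertonic of Bb harmonic minor is C.
C up to F#: letters C→F make it a fourth; 6 semitones makes it augmented.

augmented fourth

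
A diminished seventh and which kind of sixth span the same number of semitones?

major

A diminished seventh spans 9 semitones.
A sixth spanning 9 semitones is major (the major sixth is 9).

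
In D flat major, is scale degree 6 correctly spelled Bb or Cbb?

Each scale degree takes a distinct letter name. Degree 6 of a scale on D must use the letter B.
Bb and Cbb are enharmonically the same pitch, but only Bb uses the letter B, so it is the correct spelling here.

Bb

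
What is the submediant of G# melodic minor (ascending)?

The G# melodic minor (ascending) scale runs G# A# B C# D# E# F##.
Degree 6 is E#.

E#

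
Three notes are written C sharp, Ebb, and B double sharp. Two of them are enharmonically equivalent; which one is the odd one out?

In 12-tone equal temperament, enharmonic equivalents share a pitch class. C# is pitch class 1; Ebb is pitch class 2; B## is pitch class 1.
C# and B## share pitch class 1, while Ebb is pitch class 2.

Ebb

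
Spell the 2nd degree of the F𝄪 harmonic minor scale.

The F## harmonic minor scale runs F## G## A# B# C## D# E##.
Degree 2 is G##.

G##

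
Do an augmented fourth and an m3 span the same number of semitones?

An augmented fourth spans 6 semitones; a minor third spans 3.
The spans differ, so they are not enharmonic equivalents.

No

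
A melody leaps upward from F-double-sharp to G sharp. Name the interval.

minor second

The letter names run F→G, a span of 1 letter step, so the interval is some kind of second.
F## to G# is 1 semitone. A major second is 2, so 1 makes it minor.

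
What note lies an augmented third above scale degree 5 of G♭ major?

F#

Scale degree 5 of Gb major is Db.
An augmented third (5 semitones) above Db lands on the letter F, giving F#.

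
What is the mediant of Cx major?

Degree 3 takes the letter 2 steps above C, which is E.
In major, degree 3 sits 4 semitones above the tonic. C## + 4 semitones is pitch class 6, spelled on E as E##.

E##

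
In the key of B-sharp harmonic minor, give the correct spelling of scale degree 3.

D#

The B# harmonic minor scale runs B# C## D# E# F## G# A##.
Degree 3 is D#.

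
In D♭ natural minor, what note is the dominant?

The Db natural minor scale runs Db Eb Fb Gb Ab Bbb Cb.
Degree 5 is Ab.

Ab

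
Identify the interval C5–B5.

Counting letters C–D–E–F–G–A–B gives a seventh.
C→B = 11 semitones, exactly the major seventh.

major seventh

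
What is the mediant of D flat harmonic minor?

Fb

The Db harmonic minor scale runs Db Eb Fb Gb Ab Bbb C.
Degree 3 is Fb.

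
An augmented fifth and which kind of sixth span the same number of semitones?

An augmented fifth spans 8 semitones.
A sixth spanning 8 semitones is minor (the major sixth is 9).

minor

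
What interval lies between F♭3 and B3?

doubly augmented fourth

The letter names run F→B, a span of 3 letter steps, so the interval is some kind of fourth.
Fb to B is 7 semitones. A perfect fourth is 5, so 7 makes it doubly augmented.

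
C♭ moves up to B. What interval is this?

augmented seventh

The letter names run C→B, a span of 6 letter steps, so the interval is some kind of seventh.
Cb to B is 12 semitones. A major seventh is 11, so 12 makes it augmented.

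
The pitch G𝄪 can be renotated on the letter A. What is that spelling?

G## is pitch class 9. The letter A alone is pitch class 9.
Pitch class 9 on A needs no accidental: A.

A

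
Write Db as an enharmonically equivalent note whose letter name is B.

Plain B sits 2 semitones below Db, so on the letter B the same pitch needs a double sharp: B##.

B##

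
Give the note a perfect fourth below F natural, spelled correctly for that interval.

C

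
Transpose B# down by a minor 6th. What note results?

B down a major sixth is D, so the target letter is D.
From B#, a minor sixth is 8 semitones down: D##.

D##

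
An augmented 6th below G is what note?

Bbb

A sixth below G lands on the letter B.
An augmented sixth spans 10 semitones, so G moves to pitch class 9. On the letter B that is Bbb.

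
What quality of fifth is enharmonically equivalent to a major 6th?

doubly augmented

A major sixth spans 9 semitones.
A fifth spanning 9 semitones is doubly augmented (the perfect fifth is 7).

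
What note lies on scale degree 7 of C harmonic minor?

Degree 7 takes the letter 6 steps above C, which is B.
In harmonic minor, degree 7 sits 11 semitones above the tonic. C + 11 semitones is pitch class 11, spelled on B as B.

B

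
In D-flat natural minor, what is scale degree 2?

Eb

Degree 2 takes the letter 1 step above D, which is E.
In natural minor, degree 2 sits 2 semitones above the tonic. Db + 2 semitones is pitch class 3, spelled on E as Eb.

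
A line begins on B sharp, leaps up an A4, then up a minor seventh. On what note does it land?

An augmented fourth up from B# is E## (letter E, 6 semitones up).
A minor seventh up from E## is D## (letter D, 10 semitones up).

D##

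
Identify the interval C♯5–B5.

The letter names run C→B, a span of 6 letter steps, so the interval is some kind of seventh.
C# to B is 10 semitones. A major seventh is 11, so 10 makes it minor.

minor seventh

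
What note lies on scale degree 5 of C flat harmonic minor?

Gb

The Cb harmonic minor scale runs Cb Db Ebb Fb Gb Abb Bb.
Degree 5 is Gb.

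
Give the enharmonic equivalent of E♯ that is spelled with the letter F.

Plain F sits at the same pitch as E#, so on the letter F the same pitch needs a natural: F.

F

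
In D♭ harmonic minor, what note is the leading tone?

The Db harmonic minor scale runs Db Eb Fb Gb Ab Bbb C.
Degree 7 is C.

C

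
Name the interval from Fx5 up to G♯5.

minor second

The letter names run F→G, a span of 1 letter step, so the interval is some kind of second.
F## to G# is 1 semitone. A major second is 2, so 1 makes it minor.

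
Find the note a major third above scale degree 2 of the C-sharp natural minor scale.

Scale degree 2 of C# natural minor is D#.
A major third (4 semitones) above D# lands on the letter F, giving F##.

F##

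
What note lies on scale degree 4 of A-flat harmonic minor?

Db

The Ab harmonic minor scale runs Ab Bb Cb Db Eb Fb G.
Degree 4 is Db.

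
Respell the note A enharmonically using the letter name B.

A is pitch class 9. The letter B alone is pitch class 11.
To reach pitch class 9 from B requires an offset of -2 semitones, i.e. double flat: Bbb.

Bbb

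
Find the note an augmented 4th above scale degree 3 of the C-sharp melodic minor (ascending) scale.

Scale degree 3 of C# melodic minor (ascending) is E.
An augmented fourth (6 semitones) above E lands on the letter A, giving A#.

A#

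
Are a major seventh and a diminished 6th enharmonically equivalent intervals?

No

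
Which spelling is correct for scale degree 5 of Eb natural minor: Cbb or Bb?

Bb

Each scale degree takes a distinct letter name. Degree 5 of a scale on E must use the letter B.
Bb and Cbb are enharmonically the same pitch, but only Bb uses the letter B, so it is the correct spelling here.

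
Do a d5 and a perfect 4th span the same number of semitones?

A diminished fifth spans 6 semitones; a perfect fourth spans 5.
The spans differ, so they are not enharmonic equivalents.

No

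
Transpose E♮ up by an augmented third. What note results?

G##

A third above E lands on the letter G.
An augmented third spans 5 semitones, so E moves to pitch class 9. On the letter G that is G##.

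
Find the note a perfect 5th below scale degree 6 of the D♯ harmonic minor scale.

Scale degree 6 of D# harmonic minor is B.
A perfect fifth (7 semitones) below B lands on the letter E, giving E.

E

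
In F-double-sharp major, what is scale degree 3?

The F## major scale runs F## G## A## B# C## D## E##.
Degree 3 is A##.

A##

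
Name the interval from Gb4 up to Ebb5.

minor sixth

Counting letters G–A–B–C–D–E gives a sixth.
Gb→Ebb = 8 semitones, 1 narrower than the major sixth (9), so minor.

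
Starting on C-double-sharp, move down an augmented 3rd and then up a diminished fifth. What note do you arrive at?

An augmented third down from C## is A (letter A, 5 semitones down).
A diminished fifth up from A is Eb (letter E, 6 semitones up).

Eb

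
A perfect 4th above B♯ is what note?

B up a perfect fourth is E, so the target letter is E.
From B#, a perfect fourth is 5 semitones up: E#.

E#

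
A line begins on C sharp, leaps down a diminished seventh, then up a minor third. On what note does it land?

F##

A diminished seventh down from C# is D## (letter D, 9 semitones down).
A minor third up from D## is F## (letter F, 3 semitones up).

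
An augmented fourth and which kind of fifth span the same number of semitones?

diminished

An augmented fourth spans 6 semitones.
A fifth spanning 6 semitones is diminished (the perfect fifth is 7).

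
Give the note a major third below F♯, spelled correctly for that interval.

D

F down a major third is Db, so the target letter is D.
From F#, a major third is 4 semitones down: D.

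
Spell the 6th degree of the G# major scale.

E#

Degree 6 takes the letter 5 steps above G, which is E.
In major, degree 6 sits 9 semitones above the tonic. G# + 9 semitones is pitch class 5, spelled on E as E#.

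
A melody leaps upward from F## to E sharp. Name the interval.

The letter names run F→E, a span of 6 letter steps, so the interval is some kind of seventh.
F## to E# is 10 semitones. A major seventh is 11, so 10 makes it minor.

minor seventh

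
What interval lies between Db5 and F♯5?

The letter names run D→F, a span of 2 letter steps, so the interval is some kind of third.
Db to F# is 5 semitones. A major third is 4, so 5 makes it augmented.

augmented third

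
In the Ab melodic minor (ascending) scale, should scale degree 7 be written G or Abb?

G

Each scale degree takes a distinct letter name. Degree 7 of a scale on A must use the letter G.
G and Abb are enharmonically the same pitch, but only G uses the letter G, so it is the correct spelling here.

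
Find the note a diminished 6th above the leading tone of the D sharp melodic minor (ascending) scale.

A

The leading tone of D# melodic minor (ascending) is C##.
A diminished sixth (7 semitones) above C## lands on the letter A, giving A.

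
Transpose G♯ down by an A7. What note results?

A seventh below G lands on the letter A.
An augmented seventh spans 12 semitones, so G# moves to pitch class 8. On the letter A that is Ab.

Ab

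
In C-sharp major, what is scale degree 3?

The C# major scale runs C# D# E# F# G# A# B#.
Degree 3 is E#.

E#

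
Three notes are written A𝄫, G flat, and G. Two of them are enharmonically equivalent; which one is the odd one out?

In 12-tone equal temperament, enharmonic equivalents share a pitch class. Abb is pitch class 7; Gb is pitch class 6; G is pitch class 7.
Abb and G share pitch class 7, while Gb is pitch class 6.

Gb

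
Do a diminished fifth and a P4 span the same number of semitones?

No

A diminished fifth spans 6 semitones; a perfect fourth spans 5.
The spans differ, so they are not enharmonic equivalents.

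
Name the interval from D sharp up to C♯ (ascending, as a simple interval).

minor seventh

The letter names run D→C, a span of 6 letter steps, so the interval is some kind of seventh.
D# to C# is 10 semitones. A major seventh is 11, so 10 makes it minor.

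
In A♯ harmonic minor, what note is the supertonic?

The A# harmonic minor scale runs A# B# C# D# E# F# G##.
Degree 2 is B#.

B#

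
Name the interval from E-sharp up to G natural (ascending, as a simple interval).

Counting letters E–F–G gives a third.
E#→G = 2 semitones, 2 narrower than the major third (4), so diminished.

diminished third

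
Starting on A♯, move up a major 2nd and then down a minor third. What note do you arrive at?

A major second up from A# is B# (letter B, 2 semitones up).
A minor third down from B# is G## (letter G, 3 semitones down).

G##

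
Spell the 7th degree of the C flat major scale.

Bb

The Cb major scale runs Cb Db Eb Fb Gb Ab Bb.
Degree 7 is Bb.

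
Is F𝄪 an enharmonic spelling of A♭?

F## is pitch class 7; Ab is pitch class 8.
The pitch classes differ (7 vs. 8), so they are not enharmonic equivalents.

No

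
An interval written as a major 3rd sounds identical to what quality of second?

doubly augmented

A major third spans 4 semitones.
A second spanning 4 semitones is doubly augmented (the major second is 2).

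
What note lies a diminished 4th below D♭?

A

D down a perfect fourth is A, so the target letter is A.
From Db, a diminished fourth is 4 semitones down: A.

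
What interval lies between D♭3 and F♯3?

augmented third

The letter names run D→F, a span of 2 letter steps, so the interval is some kind of third.
Db to F# is 5 semitones. A major third is 4, so 5 makes it augmented.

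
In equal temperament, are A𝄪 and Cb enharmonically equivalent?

Yes

A## is pitch class 11; Cb is pitch class 11.
All spellings map to pitch class 11, so they are enharmonically equivalent.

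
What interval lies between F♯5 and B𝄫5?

doubly diminished fourth

Counting letters F–G–A–B gives a fourth.
F#→Bbb = 3 semitones, 2 narrower than the perfect fourth (5), so doubly diminished.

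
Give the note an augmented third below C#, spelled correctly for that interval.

A third below C lands on the letter A.
An augmented third spans 5 semitones, so C# moves to pitch class 8. On the letter A that is Ab.

Ab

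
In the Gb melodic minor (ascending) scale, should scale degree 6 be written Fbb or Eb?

Eb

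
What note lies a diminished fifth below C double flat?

A fifth below C lands on the letter F.
A diminished fifth spans 6 semitones, so Cbb moves to pitch class 4. On the letter F that is Fb.

Fb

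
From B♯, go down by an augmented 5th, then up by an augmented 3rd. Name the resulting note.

G##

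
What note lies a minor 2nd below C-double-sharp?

B##

A second below C lands on the letter B.
A minor second spans 1 semitone, so C## moves to pitch class 1. On the letter B that is B##.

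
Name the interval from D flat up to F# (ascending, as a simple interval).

augmented third

The letter names run D→F, a span of 2 letter steps, so the interval is some kind of third.
Db to F# is 5 semitones. A major third is 4, so 5 makes it augmented.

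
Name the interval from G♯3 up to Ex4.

The letter names run G→E, a span of 5 letter steps, so the interval is some kind of sixth.
G# to E## is 10 semitones. A major sixth is 9, so 10 makes it augmented.

augmented sixth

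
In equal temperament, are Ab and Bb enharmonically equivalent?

No

Two spellings are enharmonically equivalent only if they share a pitch class.
Here Ab → 8, Bb → 10; 8 ≠ 10, so they are not.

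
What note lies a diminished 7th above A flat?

A seventh above A lands on the letter G.
A diminished seventh spans 9 semitones, so Ab moves to pitch class 5. On the letter G that is Gbb.

Gbb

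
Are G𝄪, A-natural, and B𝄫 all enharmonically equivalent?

Yes

G## = pitch class 9 and A = pitch class 9 and Bbb = pitch class 9 — the same pitch class, so they are enharmonic equivalents.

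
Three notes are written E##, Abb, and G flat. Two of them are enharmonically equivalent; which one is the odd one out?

Abb

In 12-tone equal temperament, enharmonic equivalents share a pitch class. E## is pitch class 6; Abb is pitch class 7; Gb is pitch class 6.
E## and Gb share pitch class 6, while Abb is pitch class 7.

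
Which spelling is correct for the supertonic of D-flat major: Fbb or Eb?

Each scale degree takes a distinct letter name. Degree 2 of a scale on D must use the letter E.
Eb and Fbb are enharmonically the same pitch, but only Eb uses the letter E, so it is the correct spelling here.

Eb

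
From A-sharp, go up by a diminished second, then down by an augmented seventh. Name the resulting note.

Cbb

A diminished second up from A# is Bb (letter B, 0 semitones up).
An augmented seventh down from Bb is Cbb (letter C, 12 semitones down).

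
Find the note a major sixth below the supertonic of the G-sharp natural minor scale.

The supertonic of G# natural minor is A#.
A major sixth (9 semitones) below A# lands on the letter C, giving C#.

C#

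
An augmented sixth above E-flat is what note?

E up a major sixth is C#, so the target letter is C.
From Eb, an augmented sixth is 10 semitones up: C#.

C#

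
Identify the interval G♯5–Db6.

doubly diminished fifth

The letter names run G→D, a span of 4 letter steps, so the interval is some kind of fifth.
G# to Db is 5 semitones. A perfect fifth is 7, so 5 makes it doubly diminished.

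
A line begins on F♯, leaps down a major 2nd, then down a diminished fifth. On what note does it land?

A#

A major second down from F# is E (letter E, 2 semitones down).
A diminished fifth down from E is A# (letter A, 6 semitones down).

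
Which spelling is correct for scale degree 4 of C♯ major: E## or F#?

Each scale degree takes a distinct letter name. Degree 4 of a scale on C must use the letter F.
F# and E## are enharmonically the same pitch, but only F# uses the letter F, so it is the correct spelling here.

F#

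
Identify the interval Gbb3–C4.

The letter names run G→C, a span of 3 letter steps, so the interval is some kind of fourth.
Gbb to C is 7 semitones. A perfect fourth is 5, so 7 makes it doubly augmented.

doubly augmented fourth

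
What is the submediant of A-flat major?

F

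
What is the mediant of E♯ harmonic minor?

G#

The E# harmonic minor scale runs E# F## G# A# B# C# D##.
Degree 3 is G#.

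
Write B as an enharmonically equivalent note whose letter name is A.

Plain A sits 2 semitones below B, so on the letter A the same pitch needs a double sharp: A##.

A##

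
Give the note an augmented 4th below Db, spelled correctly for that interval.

Abb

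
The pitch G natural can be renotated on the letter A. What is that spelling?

Abb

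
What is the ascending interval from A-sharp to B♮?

The letter names run A→B, a span of 1 letter step, so the interval is some kind of second.
A# to B is 1 semitone. A major second is 2, so 1 makes it minor.

minor second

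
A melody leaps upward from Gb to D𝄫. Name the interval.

diminished fifth

Counting letters G–A–B–C–D gives a fifth.
Gb→Dbb = 6 semitones, 1 narrower than the perfect fifth (7), so diminished.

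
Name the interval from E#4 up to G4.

Counting letters E–F–G gives a third.
E#→G = 2 semitones, 2 narrower than the major third (4), so diminished.

diminished third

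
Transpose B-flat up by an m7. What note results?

B up a major seventh is A#, so the target letter is A.
From Bb, a minor seventh is 10 semitones up: Ab.

Ab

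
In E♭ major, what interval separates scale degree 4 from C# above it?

augmented third

Scale degree 4 of Eb major is Ab.
Ab up to C#: letters A→C make it a third; 5 semitones makes it augmented.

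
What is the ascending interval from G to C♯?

The letter names run G→C, a span of 3 letter steps, so the interval is some kind of fourth.
G to C# is 6 semitones. A perfect fourth is 5, so 6 makes it augmented.

augmented fourth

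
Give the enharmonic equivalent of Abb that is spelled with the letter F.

F##

Abb is pitch class 7. The letter F alone is pitch class 5.
To reach pitch class 7 from F requires an offset of +2 semitones, i.e. double sharp: F##.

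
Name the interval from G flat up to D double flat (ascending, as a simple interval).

The letter names run G→D, a span of 4 letter steps, so the interval is some kind of fifth.
Gb to Dbb is 6 semitones. A perfect fifth is 7, so 6 makes it diminished.

diminished fifth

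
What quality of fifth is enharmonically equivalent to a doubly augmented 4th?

perfect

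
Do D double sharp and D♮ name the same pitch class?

No

D## is pitch class 4; D is pitch class 2.
The pitch classes differ (4 vs. 2), so they are not enharmonic equivalents.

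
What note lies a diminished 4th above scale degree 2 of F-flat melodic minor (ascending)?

Scale degree 2 of Fb melodic minor (ascending) is Gb.
A diminished fourth (4 semitones) above Gb lands on the letter C, giving Cbb.

Cbb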